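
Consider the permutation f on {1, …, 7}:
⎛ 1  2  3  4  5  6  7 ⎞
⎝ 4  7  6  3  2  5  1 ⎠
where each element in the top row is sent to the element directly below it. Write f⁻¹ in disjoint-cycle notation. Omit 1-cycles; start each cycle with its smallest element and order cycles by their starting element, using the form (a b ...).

The cycle decomposition of f is (1 4 3 6 5 2 7).
Reversing each cycle (and rotating so the smallest element leads) gives f⁻¹ = (1 7 2 5 6 3 4).

(1 7 2 5 6 3 4)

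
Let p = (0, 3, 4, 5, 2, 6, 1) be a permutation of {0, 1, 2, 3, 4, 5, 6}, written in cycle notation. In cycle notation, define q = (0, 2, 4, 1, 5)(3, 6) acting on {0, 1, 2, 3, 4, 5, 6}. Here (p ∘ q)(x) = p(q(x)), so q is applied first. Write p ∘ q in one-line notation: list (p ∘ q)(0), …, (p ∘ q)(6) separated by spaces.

Chase each element through q then p: 0 → 2 → 6; 1 → 5 → 2; 2 → 4 → 5; 3 → 6 → 1; 4 → 1 → 0; 5 → 0 → 3; 6 → 3 → 4.
Collecting the images, p ∘ q = [6 2 5 1 0 3 4].

6 2 5 1 0 3 4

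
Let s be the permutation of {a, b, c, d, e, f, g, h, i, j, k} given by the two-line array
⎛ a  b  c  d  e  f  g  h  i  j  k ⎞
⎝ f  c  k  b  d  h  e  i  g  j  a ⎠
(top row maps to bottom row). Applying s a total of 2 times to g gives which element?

d

Tracing g → e → … returns to g after 10 steps, so g lies in a 10-cycle (a, f, h, i, g, e, d, b, c, k).
Stepping 2 places around the cycle: g → e → d.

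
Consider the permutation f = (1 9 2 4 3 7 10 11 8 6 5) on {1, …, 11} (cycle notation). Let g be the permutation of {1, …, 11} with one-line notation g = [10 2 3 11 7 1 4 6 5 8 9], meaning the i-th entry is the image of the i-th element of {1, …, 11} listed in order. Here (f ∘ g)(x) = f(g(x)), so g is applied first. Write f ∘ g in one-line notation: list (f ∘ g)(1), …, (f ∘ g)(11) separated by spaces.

11 4 7 8 10 9 3 5 1 6 2

Chase each element through g then f: 1 → 10 → 11; 2 → 2 → 4; 3 → 3 → 7; 4 → 11 → 8; 5 → 7 → 10; 6 → 1 → 9; 7 → 4 → 3; 8 → 6 → 5; 9 → 5 → 1; 10 → 8 → 6; 11 → 9 → 2.
So f ∘ g in one-line form is 11 4 7 8 10 9 3 5 1 6 2.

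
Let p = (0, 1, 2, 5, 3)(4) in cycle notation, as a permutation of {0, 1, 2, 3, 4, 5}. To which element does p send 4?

The 1-cycle (4) fixes 4, so p(4) = 4.

4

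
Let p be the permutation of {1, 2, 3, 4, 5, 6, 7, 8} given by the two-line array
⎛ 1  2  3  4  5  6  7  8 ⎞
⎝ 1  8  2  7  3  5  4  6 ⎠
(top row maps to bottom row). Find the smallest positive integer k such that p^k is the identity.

10

Decomposing into disjoint cycles gives cycle lengths 5, 2, 1.
The order is lcm(5, 2) = 10.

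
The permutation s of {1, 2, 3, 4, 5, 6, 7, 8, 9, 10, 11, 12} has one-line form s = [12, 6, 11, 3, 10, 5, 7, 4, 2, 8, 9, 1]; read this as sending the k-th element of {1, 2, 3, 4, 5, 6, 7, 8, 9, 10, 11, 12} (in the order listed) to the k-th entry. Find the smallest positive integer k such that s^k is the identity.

18

The disjoint-cycle form of s has cycle lengths 9, 2, 1.
Since disjoint cycles commute, ord(s) = lcm(9, 2) = 18.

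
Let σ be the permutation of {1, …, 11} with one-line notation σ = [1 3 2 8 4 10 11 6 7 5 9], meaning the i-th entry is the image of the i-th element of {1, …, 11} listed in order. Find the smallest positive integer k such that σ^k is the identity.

30

Decomposing into disjoint cycles gives cycle lengths 5, 3, 2, 1.
The order is lcm(5, 3, 2) = 30.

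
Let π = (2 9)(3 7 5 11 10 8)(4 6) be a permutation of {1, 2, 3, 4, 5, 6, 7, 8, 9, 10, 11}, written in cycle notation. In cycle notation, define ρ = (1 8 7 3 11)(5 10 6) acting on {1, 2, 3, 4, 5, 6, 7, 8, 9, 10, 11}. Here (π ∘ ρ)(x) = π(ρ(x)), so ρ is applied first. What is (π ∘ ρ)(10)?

4

ρ(10) = 6, then π(6) = 4; composing gives (π ∘ ρ)(10) = 4.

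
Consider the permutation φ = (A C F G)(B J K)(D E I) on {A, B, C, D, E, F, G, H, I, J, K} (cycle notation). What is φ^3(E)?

E

E lies in the 3-cycle (D E I).
Since the cycle has length 3, φ^3 acts on it the same as φ^0 (3 mod 3 = 0).
So φ^3(E) = E.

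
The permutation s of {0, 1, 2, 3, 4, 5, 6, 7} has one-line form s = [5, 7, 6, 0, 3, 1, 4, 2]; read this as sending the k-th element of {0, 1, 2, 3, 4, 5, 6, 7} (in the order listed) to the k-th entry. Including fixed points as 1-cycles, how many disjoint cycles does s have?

1

The cycle decomposition is (0, 5, 1, 7, 2, 6, 4, 3), which has 1 cycle (counting 1-cycles).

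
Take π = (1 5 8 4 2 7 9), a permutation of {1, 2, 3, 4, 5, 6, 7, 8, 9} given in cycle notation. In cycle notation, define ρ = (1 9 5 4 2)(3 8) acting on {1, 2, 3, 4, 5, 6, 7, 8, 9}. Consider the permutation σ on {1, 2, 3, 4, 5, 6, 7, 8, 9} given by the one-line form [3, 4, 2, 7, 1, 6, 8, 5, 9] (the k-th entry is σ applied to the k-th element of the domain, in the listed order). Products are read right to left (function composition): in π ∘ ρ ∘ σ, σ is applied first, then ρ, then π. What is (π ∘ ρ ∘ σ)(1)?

4

Apply the permutations in order: σ(1) = 3, then ρ(3) = 8, then π(8) = 4. So (π ∘ ρ ∘ σ)(1) = 4.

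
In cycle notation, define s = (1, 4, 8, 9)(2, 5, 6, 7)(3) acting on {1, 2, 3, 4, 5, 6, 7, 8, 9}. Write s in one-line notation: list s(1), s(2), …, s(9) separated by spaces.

4 5 3 8 6 7 2 9 1

Image by image: 1→4, 2→5, 3→3, 4→8, 5→6, 6→7, 7→2, 8→9, 9→1.
So the one-line form is 4 5 3 8 6 7 2 9 1.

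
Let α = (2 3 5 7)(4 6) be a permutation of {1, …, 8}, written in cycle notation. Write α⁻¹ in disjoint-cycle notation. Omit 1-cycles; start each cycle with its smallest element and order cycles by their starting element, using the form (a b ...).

The inverse reverses each cycle.
Reversing each cycle of α and rotating so the smallest element leads gives (2 7 5 3)(4 6).

(2 7 5 3)(4 6)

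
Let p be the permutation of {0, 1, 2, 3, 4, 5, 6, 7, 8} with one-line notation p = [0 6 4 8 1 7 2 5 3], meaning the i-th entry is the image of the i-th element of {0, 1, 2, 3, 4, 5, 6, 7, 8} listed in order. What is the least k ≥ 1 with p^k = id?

Decomposing into disjoint cycles gives cycle lengths 4, 2, 2, 1.
The order is lcm(4, 2, 2) = 4.

4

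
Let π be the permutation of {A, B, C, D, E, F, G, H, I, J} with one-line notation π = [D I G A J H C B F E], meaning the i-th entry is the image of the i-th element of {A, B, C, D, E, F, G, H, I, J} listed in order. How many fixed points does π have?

No element satisfies π(x) = x, so there are 0 fixed points.

0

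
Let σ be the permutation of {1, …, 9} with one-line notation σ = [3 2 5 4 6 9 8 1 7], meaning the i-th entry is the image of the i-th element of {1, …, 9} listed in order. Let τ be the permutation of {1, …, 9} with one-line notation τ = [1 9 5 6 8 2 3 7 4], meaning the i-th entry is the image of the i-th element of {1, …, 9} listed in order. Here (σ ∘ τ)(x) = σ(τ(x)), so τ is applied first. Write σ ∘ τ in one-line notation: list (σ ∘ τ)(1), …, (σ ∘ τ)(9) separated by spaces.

(σ ∘ τ)(x) = σ(τ(x)). Computing each image: σ(τ(1)) = σ(1) = 3, σ(τ(2)) = σ(9) = 7, σ(τ(3)) = σ(5) = 6, σ(τ(4)) = σ(6) = 9, σ(τ(5)) = σ(8) = 1, σ(τ(6)) = σ(2) = 2, σ(τ(7)) = σ(3) = 5, σ(τ(8)) = σ(7) = 8, σ(τ(9)) = σ(4) = 4.
Hence σ ∘ τ = [3 7 6 9 1 2 5 8 4].

3 7 6 9 1 2 5 8 4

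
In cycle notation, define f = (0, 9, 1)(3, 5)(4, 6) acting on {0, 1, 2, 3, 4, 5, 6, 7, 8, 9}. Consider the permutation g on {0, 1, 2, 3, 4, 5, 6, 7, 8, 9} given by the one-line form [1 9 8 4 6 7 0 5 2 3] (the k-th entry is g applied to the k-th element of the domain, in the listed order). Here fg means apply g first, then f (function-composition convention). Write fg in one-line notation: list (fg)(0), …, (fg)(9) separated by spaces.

For each element, apply g then f: 0 → 1 → 0; 1 → 9 → 1; 2 → 8 → 8; 3 → 4 → 6; 4 → 6 → 4; 5 → 7 → 7; 6 → 0 → 9; 7 → 5 → 3; 8 → 2 → 2; 9 → 3 → 5.
So fg in one-line form is 0 1 8 6 4 7 9 3 2 5.

0 1 8 6 4 7 9 3 2 5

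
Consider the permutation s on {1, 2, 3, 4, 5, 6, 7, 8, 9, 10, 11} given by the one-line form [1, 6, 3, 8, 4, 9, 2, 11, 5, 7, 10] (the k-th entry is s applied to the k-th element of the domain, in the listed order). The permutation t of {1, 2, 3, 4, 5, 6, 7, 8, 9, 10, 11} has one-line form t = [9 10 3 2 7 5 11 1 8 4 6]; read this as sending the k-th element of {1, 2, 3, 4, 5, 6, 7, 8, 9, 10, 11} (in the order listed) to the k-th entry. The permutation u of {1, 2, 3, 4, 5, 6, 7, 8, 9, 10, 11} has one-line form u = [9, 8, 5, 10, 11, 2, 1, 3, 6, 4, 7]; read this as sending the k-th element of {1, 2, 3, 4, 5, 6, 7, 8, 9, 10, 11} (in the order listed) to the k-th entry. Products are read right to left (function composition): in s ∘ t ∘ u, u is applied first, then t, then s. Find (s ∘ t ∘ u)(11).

(s ∘ t ∘ u)(11) = s(t(u(11))). u(11) = 7, then t(7) = 11, then s(11) = 10, so the result is 10.

10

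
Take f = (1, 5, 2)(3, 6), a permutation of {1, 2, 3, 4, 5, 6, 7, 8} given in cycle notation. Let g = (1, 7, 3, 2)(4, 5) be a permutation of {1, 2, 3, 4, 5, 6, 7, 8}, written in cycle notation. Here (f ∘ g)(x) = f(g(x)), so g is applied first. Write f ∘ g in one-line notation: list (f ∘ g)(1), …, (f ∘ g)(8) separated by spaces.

7 5 1 2 4 3 6 8

Chase each element through g then f: 1 → 7 → 7; 2 → 1 → 5; 3 → 2 → 1; 4 → 5 → 2; 5 → 4 → 4; 6 → 6 → 3; 7 → 3 → 6; 8 → 8 → 8.
So f ∘ g in one-line form is 7 5 1 2 4 3 6 8.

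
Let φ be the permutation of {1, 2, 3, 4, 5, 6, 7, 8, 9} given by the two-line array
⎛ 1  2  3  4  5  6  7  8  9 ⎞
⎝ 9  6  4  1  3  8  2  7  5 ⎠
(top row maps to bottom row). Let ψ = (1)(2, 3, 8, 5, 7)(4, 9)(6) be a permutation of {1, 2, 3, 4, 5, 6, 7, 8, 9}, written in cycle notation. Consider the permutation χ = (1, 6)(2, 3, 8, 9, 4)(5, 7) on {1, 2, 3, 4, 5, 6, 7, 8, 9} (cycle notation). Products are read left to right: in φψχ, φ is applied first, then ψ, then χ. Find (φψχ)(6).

Apply the permutations in order: φ(6) = 8, then ψ(8) = 5, then χ(5) = 7. So (φψχ)(6) = 7.

7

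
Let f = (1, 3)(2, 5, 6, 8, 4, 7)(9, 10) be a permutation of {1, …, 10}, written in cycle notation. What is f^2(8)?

7

8 lies in the 6-cycle (2, 5, 6, 8, 4, 7).
Stepping 2 places around the cycle: 8 → 4 → 7.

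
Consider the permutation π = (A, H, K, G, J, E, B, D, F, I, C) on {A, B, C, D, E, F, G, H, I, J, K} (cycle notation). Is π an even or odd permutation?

The cycle lengths are 11.
A cycle is odd iff its length is even; π has 0 even-length cycles, so sgn(π) = (−1)^0 and π is even.

even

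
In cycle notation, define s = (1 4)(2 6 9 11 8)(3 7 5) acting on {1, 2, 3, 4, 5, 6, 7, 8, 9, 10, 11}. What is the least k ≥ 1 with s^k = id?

30

The cycle type of s is (5, 3, 2, 1).
Since disjoint cycles commute, ord(s) = lcm(5, 3, 2) = 30.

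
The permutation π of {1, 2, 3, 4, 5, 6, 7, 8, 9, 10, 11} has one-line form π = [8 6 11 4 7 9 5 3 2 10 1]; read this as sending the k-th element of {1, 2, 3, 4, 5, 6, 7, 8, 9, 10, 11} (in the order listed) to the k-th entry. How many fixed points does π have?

The fixed points (elements with π(x) = x) are {4, 10}, so there are 2.

2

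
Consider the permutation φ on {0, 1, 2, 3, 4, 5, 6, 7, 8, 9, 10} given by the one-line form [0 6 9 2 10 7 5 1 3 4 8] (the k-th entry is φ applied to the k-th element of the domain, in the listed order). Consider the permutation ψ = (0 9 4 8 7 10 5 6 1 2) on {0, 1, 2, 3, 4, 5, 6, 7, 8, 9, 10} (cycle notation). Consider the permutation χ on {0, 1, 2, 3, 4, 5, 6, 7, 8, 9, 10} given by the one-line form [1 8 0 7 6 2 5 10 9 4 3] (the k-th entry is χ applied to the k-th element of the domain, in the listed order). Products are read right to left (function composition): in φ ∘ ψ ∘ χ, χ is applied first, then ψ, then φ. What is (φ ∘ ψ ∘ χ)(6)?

5

Apply the permutations in order: χ(6) = 5, then ψ(5) = 6, then φ(6) = 5. So (φ ∘ ψ ∘ χ)(6) = 5.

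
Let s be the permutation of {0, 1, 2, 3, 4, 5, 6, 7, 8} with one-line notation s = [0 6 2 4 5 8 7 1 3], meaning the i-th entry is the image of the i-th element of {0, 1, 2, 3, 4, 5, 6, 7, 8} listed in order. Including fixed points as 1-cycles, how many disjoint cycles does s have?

4

The cycle decomposition is (0)(1, 6, 7)(2)(3, 4, 5, 8), which has 4 cycles (counting 1-cycles).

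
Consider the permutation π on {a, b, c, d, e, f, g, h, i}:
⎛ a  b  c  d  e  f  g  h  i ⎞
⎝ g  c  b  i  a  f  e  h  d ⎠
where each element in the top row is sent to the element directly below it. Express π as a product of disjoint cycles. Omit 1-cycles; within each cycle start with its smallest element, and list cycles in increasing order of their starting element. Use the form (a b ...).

(a g e)(b c)(d i)

Start at a and follow images: a → g → e → a, giving the cycle (a g e).
Repeating from the next unused element and collecting all non-trivial cycles gives (a g e)(b c)(d i).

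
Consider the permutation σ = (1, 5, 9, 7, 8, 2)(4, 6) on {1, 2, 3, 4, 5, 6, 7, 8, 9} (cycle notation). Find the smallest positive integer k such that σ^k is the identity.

6

The disjoint cycles have lengths 6, 2, 1.
Since disjoint cycles commute, ord(σ) = lcm(6, 2) = 6.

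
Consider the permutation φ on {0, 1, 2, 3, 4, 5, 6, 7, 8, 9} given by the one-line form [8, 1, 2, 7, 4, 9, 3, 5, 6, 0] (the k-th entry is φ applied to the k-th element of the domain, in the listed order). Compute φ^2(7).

Tracing 7 → 5 → … returns to 7 after 7 steps, so 7 lies in a 7-cycle (0, 8, 6, 3, 7, 5, 9).
Stepping 2 places around the cycle: 7 → 5 → 9.

9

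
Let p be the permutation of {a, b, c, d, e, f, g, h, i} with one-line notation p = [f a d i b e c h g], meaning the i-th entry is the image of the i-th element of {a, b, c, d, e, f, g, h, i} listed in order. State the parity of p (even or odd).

even

In disjoint-cycle form the cycle lengths are 4, 4, 1.
A cycle of length ℓ contributes ℓ−1 transpositions, so p is a product of 3 + 3 = 6 transpositions — even.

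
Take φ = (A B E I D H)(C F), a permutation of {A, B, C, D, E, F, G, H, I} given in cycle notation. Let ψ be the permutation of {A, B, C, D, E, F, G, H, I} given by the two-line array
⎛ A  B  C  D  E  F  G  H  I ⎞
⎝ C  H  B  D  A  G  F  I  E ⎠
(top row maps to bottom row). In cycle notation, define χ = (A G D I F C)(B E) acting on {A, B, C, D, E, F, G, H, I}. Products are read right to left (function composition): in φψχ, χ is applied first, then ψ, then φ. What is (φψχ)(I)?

G

Apply the permutations in order: χ(I) = F, then ψ(F) = G, then φ(G) = G. So (φψχ)(I) = G.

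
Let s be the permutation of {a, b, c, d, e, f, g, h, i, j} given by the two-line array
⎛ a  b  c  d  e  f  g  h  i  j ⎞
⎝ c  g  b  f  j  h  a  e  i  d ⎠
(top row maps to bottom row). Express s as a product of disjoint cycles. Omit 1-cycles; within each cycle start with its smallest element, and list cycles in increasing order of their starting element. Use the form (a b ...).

Iterating s from a gives a → c → b → g → a; that is the 4-cycle (a c b g).
Repeating from the next unused element and collecting all non-trivial cycles gives (a c b g)(d f h e j).

(a c b g)(d f h e j)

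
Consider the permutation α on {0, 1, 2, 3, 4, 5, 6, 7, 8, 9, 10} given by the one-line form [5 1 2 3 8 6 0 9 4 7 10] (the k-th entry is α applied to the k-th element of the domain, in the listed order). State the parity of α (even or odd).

In disjoint-cycle form the cycle lengths are 3, 2, 2, 1, 1, 1, 1.
A cycle is odd iff its length is even; α has 2 even-length cycles, so sgn(α) = (−1)^2 and α is even.

even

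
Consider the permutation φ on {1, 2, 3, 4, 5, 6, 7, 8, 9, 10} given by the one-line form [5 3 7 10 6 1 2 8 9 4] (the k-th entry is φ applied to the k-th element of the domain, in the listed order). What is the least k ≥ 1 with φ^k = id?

6

The disjoint-cycle form of φ has cycle lengths 3, 3, 2, 1, 1.
The order of φ is the least common multiple of its cycle lengths: lcm(3, 3, 2) = 6.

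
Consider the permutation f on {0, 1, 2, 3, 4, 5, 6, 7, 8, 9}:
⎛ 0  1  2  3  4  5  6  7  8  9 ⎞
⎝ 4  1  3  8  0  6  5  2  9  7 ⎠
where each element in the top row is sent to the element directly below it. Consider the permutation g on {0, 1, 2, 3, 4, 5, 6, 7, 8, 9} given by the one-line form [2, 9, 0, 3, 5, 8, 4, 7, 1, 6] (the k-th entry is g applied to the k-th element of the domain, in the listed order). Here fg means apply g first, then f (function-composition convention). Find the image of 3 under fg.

8

g(3) = 3, then f(3) = 8; composing gives (fg)(3) = 8.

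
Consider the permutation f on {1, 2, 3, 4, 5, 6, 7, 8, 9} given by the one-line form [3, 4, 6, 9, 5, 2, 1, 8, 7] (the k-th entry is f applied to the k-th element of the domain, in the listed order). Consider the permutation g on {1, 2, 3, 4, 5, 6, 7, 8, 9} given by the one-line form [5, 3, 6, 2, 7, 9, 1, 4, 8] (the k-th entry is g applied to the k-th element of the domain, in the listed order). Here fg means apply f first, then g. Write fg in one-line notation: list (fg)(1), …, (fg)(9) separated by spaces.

For each element, apply f then g: 1 → 3 → 6; 2 → 4 → 2; 3 → 6 → 9; 4 → 9 → 8; 5 → 5 → 7; 6 → 2 → 3; 7 → 1 → 5; 8 → 8 → 4; 9 → 7 → 1.
Collecting the images, fg = [6 2 9 8 7 3 5 4 1].

6 2 9 8 7 3 5 4 1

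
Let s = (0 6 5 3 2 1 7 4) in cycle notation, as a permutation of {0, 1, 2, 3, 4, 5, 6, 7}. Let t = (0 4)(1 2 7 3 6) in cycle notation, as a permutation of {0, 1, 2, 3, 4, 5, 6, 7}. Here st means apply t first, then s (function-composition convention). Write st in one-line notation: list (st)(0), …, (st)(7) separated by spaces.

0 1 4 5 6 3 7 2

(st)(x) = s(t(x)). Computing each image: s(t(0)) = s(4) = 0, s(t(1)) = s(2) = 1, s(t(2)) = s(7) = 4, s(t(3)) = s(6) = 5, s(t(4)) = s(0) = 6, s(t(5)) = s(5) = 3, s(t(6)) = s(1) = 7, s(t(7)) = s(3) = 2.
Hence st = [0 1 4 5 6 3 7 2].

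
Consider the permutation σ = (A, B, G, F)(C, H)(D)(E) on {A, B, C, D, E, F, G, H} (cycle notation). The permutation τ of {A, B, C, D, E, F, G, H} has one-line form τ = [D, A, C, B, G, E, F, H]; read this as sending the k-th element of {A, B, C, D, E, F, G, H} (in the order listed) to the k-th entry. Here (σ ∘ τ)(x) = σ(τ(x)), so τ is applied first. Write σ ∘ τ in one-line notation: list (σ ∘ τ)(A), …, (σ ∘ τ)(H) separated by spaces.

D B H G F E A C

(σ ∘ τ)(x) = σ(τ(x)). Computing each image: σ(τ(A)) = σ(D) = D, σ(τ(B)) = σ(A) = B, σ(τ(C)) = σ(C) = H, σ(τ(D)) = σ(B) = G, σ(τ(E)) = σ(G) = F, σ(τ(F)) = σ(E) = E, σ(τ(G)) = σ(F) = A, σ(τ(H)) = σ(H) = C.
Hence σ ∘ τ = [D B H G F E A C].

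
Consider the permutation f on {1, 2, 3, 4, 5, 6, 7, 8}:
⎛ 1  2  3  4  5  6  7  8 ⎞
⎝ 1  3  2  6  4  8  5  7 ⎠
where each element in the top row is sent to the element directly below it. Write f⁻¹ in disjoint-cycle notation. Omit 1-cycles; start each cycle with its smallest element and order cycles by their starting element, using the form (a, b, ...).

(2, 3)(4, 5, 7, 8, 6)

First write f in disjoint cycles: (2, 3)(4, 6, 8, 7, 5).
Reversing each cycle (and rotating so the smallest element leads) gives f⁻¹ = (2, 3)(4, 5, 7, 8, 6).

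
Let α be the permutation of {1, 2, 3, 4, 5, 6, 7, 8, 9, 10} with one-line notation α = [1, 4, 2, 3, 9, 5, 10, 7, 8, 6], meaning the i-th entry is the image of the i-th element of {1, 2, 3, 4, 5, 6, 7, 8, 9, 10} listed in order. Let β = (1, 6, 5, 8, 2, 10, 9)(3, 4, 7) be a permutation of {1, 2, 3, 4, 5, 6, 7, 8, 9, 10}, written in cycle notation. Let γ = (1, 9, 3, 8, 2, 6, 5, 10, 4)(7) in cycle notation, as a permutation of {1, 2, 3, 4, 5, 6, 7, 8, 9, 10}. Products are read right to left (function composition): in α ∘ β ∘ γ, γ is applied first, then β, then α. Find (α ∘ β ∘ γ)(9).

3

(α ∘ β ∘ γ)(9) = α(β(γ(9))). γ(9) = 3, then β(3) = 4, then α(4) = 3, so the result is 3.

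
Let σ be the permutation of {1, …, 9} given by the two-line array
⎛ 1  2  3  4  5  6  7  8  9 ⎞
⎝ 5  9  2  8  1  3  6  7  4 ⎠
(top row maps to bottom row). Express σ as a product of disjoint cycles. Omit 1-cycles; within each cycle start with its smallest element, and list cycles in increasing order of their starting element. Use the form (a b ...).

Iterating σ from 1 gives 1 → 5 → 1; that is the 2-cycle (1 5).
Repeating from the next unused element and collecting all non-trivial cycles gives (1 5)(2 9 4 8 7 6 3).

(1 5)(2 9 4 8 7 6 3)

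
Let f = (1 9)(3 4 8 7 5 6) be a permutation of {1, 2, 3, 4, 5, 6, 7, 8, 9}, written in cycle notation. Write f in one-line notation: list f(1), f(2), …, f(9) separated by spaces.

Reading each image from the cycles: 1↦9, 2↦2, 3↦4, 4↦8, 5↦6, 6↦3, 7↦5, 8↦7, 9↦1.
Listing these in domain order gives 9 2 4 8 6 3 5 7 1.

9 2 4 8 6 3 5 7 1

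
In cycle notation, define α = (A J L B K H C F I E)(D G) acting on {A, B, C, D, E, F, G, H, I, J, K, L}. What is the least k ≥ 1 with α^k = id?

10

The cycle type of α is (10, 2).
Since disjoint cycles commute, ord(α) = lcm(10, 2) = 10.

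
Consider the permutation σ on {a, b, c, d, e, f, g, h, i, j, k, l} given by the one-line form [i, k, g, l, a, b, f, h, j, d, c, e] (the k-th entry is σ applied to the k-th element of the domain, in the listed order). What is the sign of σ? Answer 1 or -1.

In disjoint-cycle form the cycle lengths are 6, 5, 1.
A cycle of length ℓ contributes ℓ−1 transpositions, so σ is a product of 5 + 4 = 9 transpositions — odd.

-1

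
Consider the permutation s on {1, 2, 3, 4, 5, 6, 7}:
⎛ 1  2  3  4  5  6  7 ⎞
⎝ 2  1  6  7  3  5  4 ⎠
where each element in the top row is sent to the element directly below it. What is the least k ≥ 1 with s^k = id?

6

Writing s as disjoint cycles, the cycle lengths are 3, 2, 2.
The order of s is the least common multiple of its cycle lengths: lcm(3, 2, 2) = 6.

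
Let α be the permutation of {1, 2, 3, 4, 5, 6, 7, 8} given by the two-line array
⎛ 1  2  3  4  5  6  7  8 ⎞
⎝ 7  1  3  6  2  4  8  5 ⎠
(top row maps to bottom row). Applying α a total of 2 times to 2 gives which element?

7

Tracing 2 → 1 → … returns to 2 after 5 steps, so 2 lies in a 5-cycle (1, 7, 8, 5, 2).
Advancing 2 steps from 2: 2 → 1 → 7.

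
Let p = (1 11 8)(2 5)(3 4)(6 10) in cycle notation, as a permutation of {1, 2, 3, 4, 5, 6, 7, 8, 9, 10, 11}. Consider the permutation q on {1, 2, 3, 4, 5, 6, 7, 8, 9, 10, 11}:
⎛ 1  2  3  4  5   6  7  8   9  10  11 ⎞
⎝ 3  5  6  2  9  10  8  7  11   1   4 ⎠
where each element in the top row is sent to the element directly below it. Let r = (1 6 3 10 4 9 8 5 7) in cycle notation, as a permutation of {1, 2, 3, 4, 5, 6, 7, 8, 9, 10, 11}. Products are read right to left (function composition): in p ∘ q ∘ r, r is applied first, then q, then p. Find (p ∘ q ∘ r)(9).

7

Chase 9: r(9) = 8; q(8) = 7; p(7) = 7. Hence (p ∘ q ∘ r)(9) = 7.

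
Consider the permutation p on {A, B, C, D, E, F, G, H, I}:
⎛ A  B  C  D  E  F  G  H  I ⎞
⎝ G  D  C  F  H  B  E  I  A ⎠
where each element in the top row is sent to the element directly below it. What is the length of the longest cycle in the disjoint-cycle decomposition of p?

Decomposing into disjoint cycles gives (A G E H I)(B D F); the longest has length 5.

5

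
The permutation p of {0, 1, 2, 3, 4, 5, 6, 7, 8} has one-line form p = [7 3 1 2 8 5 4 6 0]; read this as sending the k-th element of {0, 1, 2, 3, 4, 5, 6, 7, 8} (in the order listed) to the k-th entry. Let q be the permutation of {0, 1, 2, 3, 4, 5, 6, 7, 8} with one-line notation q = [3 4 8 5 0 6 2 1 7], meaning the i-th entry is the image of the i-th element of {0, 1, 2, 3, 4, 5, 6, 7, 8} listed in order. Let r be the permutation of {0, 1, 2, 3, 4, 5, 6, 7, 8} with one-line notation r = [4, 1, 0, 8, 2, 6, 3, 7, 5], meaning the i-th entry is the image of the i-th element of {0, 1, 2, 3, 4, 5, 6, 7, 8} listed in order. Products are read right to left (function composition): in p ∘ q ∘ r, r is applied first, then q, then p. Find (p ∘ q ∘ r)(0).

7

Chase 0: r(0) = 4; q(4) = 0; p(0) = 7. Hence (p ∘ q ∘ r)(0) = 7.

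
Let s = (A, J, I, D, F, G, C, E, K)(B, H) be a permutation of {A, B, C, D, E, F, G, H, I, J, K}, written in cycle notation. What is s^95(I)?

I lies in the 9-cycle (A, J, I, D, F, G, C, E, K).
Since the cycle has length 9, s^95 acts on it the same as s^5 (95 mod 9 = 5).
Stepping 5 places around the cycle: I → D → F → G → C → E.

E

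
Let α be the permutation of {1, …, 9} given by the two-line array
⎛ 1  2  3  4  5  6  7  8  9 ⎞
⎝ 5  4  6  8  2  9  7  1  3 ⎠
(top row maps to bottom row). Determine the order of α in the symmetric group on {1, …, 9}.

Writing α as disjoint cycles, the cycle lengths are 5, 3, 1.
The order is lcm(5, 3) = 15.

15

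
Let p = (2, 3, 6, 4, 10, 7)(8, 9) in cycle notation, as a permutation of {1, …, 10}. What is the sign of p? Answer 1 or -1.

The cycle lengths are 6, 2, 1, 1.
A cycle is odd iff its length is even; p has 2 even-length cycles, so sgn(p) = (−1)^2 and p is even.

1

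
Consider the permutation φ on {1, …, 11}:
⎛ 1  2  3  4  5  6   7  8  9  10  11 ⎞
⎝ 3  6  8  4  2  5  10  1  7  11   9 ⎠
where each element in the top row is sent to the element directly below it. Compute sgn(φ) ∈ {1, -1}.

In disjoint-cycle form the cycle lengths are 4, 3, 3, 1.
A cycle is odd iff its length is even; φ has 1 even-length cycle, so sgn(φ) = (−1)^1 and φ is odd.

-1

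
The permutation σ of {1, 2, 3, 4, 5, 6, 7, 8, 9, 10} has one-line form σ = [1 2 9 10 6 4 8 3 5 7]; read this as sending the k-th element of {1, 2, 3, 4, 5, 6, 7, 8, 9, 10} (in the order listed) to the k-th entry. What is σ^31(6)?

Tracing 6 → 4 → … returns to 6 after 8 steps, so 6 lies in an 8-cycle (3, 9, 5, 6, 4, 10, 7, 8).
Since the cycle has length 8, σ^31 acts on it the same as σ^7 (31 mod 8 = 7).
Advancing 7 steps from 6: 6 → 4 → 10 → 7 → 8 → 3 → 9 → 5.

5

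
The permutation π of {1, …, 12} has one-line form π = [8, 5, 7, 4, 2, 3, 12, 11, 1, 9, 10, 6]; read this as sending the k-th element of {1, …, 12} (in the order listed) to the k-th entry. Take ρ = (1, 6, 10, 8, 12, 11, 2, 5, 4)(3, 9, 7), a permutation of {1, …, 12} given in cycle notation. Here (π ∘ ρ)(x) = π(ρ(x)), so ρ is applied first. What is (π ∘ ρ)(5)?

First apply ρ: ρ(5) = 4, then π(4) = 4. Thus (π ∘ ρ)(5) = 4.

4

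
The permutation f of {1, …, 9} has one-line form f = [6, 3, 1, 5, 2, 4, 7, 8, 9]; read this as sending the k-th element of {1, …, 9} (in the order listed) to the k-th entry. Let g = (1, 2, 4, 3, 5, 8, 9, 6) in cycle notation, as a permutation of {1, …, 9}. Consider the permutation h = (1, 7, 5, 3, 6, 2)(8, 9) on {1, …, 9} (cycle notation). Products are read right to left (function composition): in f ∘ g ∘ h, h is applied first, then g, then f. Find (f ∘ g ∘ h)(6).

(f ∘ g ∘ h)(6) = f(g(h(6))). h(6) = 2, then g(2) = 4, then f(4) = 5, so the result is 5.

5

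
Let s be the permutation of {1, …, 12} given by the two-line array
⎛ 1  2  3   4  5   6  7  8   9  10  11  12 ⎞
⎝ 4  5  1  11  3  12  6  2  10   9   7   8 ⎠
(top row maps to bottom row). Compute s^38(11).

Tracing 11 → 7 → … returns to 11 after 10 steps, so 11 lies in a 10-cycle (1, 4, 11, 7, 6, 12, 8, 2, 5, 3).
On a 10-cycle, s^10 is the identity, so s^38 = s^8 there (38 ≡ 8 mod 10).
Stepping 8 places around the cycle: 11 → 7 → 6 → 12 → 8 → 2 → 5 → 3 → 1.

1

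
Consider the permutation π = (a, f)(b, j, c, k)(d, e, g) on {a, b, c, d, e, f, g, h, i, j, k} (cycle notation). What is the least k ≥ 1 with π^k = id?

The disjoint cycles have lengths 4, 3, 2, 1, 1.
The order is lcm(4, 3, 2) = 12.

12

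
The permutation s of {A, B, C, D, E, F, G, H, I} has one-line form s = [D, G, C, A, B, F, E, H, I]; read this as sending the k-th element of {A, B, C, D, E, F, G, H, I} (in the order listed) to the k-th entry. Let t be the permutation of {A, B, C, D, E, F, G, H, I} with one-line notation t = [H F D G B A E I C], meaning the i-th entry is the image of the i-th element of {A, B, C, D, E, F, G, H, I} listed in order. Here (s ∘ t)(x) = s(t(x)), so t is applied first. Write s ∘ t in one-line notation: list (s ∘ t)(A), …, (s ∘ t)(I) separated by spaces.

H F A E G D B I C

(s ∘ t)(x) = s(t(x)). Computing each image: s(t(A)) = s(H) = H, s(t(B)) = s(F) = F, s(t(C)) = s(D) = A, s(t(D)) = s(G) = E, s(t(E)) = s(B) = G, s(t(F)) = s(A) = D, s(t(G)) = s(E) = B, s(t(H)) = s(I) = I, s(t(I)) = s(C) = C.
Hence s ∘ t = [H F A E G D B I C].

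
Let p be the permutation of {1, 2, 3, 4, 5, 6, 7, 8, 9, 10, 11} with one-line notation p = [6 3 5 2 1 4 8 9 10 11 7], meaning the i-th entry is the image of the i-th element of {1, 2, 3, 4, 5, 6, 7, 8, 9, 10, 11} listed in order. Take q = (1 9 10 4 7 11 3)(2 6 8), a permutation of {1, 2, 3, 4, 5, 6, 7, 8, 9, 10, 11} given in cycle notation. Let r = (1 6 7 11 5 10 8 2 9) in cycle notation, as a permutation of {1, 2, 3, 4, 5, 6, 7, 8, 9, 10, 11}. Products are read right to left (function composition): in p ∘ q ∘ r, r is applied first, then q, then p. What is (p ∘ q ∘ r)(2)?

Chase 2: r(2) = 9; q(9) = 10; p(10) = 11. Hence (p ∘ q ∘ r)(2) = 11.

11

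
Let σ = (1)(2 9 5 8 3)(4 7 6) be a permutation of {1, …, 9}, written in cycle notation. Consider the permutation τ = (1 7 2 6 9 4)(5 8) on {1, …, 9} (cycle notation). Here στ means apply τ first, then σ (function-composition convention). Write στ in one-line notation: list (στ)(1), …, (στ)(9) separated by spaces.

6 4 2 1 3 5 9 8 7

Chase each element through τ then σ: 1 → 7 → 6; 2 → 6 → 4; 3 → 3 → 2; 4 → 1 → 1; 5 → 8 → 3; 6 → 9 → 5; 7 → 2 → 9; 8 → 5 → 8; 9 → 4 → 7.
Collecting the images, στ = [6 4 2 1 3 5 9 8 7].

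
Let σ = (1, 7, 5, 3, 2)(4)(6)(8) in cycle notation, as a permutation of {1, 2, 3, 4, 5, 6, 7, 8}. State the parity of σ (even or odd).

The cycle lengths are 5, 1, 1, 1.
A cycle is odd iff its length is even; σ has 0 even-length cycles, so sgn(σ) = (−1)^0 and σ is even.

even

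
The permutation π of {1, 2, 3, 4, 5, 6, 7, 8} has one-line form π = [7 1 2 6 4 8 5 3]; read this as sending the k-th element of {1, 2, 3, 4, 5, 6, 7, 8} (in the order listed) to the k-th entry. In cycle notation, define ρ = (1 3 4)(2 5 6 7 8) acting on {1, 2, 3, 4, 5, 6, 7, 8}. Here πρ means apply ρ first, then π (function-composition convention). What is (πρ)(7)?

3

ρ(7) = 8, then π(8) = 3; composing gives (πρ)(7) = 3.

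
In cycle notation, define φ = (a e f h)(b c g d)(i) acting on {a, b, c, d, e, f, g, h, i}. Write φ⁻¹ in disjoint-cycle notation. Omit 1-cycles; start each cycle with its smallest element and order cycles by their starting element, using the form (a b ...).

The inverse reverses each cycle.
Reversing each cycle of φ and rotating so the smallest element leads gives (a h f e)(b d g c).

(a h f e)(b d g c)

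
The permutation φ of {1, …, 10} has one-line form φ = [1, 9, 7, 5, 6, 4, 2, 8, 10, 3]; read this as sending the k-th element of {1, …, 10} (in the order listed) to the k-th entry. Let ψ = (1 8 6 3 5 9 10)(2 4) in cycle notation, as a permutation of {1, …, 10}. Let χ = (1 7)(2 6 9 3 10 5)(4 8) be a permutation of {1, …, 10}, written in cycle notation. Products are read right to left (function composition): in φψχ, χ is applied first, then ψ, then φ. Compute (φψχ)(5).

5

Chase 5: χ(5) = 2; ψ(2) = 4; φ(4) = 5. Hence (φψχ)(5) = 5.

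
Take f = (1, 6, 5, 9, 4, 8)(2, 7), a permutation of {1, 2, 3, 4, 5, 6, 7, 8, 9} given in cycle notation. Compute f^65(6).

1

6 lies in the 6-cycle (1, 6, 5, 9, 4, 8).
On a 6-cycle, f^6 is the identity, so f^65 = f^5 there (65 ≡ 5 mod 6).
Stepping 5 places around the cycle: 6 → 5 → 9 → 4 → 8 → 1.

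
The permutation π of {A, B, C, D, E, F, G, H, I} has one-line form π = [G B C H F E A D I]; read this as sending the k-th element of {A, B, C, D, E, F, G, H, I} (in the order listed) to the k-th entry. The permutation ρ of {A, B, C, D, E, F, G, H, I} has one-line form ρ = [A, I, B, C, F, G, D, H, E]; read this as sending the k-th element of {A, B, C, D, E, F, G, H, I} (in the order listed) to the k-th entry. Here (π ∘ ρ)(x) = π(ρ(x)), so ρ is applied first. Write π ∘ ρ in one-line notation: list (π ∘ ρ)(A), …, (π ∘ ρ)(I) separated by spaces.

(π ∘ ρ)(x) = π(ρ(x)). Computing each image: π(ρ(A)) = π(A) = G, π(ρ(B)) = π(I) = I, π(ρ(C)) = π(B) = B, π(ρ(D)) = π(C) = C, π(ρ(E)) = π(F) = E, π(ρ(F)) = π(G) = A, π(ρ(G)) = π(D) = H, π(ρ(H)) = π(H) = D, π(ρ(I)) = π(E) = F.
Hence π ∘ ρ = [G I B C E A H D F].

G I B C E A H D F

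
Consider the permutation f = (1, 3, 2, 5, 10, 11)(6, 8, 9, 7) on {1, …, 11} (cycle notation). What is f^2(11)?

11 lies in the 6-cycle (1, 3, 2, 5, 10, 11).
Stepping 2 places around the cycle: 11 → 1 → 3.

3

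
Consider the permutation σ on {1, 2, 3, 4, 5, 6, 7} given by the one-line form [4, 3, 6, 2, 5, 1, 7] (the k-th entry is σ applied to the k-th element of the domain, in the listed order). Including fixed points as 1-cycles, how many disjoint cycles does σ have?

3

The cycle decomposition is (1 4 2 3 6)(5)(7), which has 3 cycles (counting 1-cycles).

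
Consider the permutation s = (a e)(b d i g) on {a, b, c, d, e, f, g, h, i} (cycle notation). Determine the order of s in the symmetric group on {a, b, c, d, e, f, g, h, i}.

4

The cycle type of s is (4, 2, 1, 1, 1).
The order of s is the least common multiple of its cycle lengths: lcm(4, 2) = 4.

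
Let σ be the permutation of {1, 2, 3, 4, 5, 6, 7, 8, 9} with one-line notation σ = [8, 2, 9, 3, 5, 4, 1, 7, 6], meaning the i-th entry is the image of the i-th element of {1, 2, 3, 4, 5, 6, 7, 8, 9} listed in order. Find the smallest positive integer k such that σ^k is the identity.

12

Writing σ as disjoint cycles, the cycle lengths are 4, 3, 1, 1.
The order of σ is the least common multiple of its cycle lengths: lcm(4, 3) = 12.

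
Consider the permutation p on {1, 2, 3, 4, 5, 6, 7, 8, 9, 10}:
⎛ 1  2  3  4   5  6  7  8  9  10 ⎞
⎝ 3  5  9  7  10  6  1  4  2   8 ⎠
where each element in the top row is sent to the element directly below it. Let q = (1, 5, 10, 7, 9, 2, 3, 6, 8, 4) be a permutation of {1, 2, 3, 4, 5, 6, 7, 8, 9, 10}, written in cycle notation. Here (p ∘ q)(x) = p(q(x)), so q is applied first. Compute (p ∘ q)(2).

9

q(2) = 3, then p(3) = 9; composing gives (p ∘ q)(2) = 9.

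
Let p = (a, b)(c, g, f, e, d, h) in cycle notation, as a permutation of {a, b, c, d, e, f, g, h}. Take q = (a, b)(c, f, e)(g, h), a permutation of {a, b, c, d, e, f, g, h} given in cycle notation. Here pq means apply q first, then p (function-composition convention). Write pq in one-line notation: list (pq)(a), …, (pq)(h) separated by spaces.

a b e h g d c f

Chase each element through q then p: a → b → a; b → a → b; c → f → e; d → d → h; e → c → g; f → e → d; g → h → c; h → g → f.
Collecting the images, pq = [a b e h g d c f].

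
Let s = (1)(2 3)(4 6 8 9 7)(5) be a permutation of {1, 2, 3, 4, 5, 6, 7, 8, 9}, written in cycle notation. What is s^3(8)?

4

8 lies in the 5-cycle (4 6 8 9 7).
Advancing 3 steps from 8: 8 → 9 → 7 → 4.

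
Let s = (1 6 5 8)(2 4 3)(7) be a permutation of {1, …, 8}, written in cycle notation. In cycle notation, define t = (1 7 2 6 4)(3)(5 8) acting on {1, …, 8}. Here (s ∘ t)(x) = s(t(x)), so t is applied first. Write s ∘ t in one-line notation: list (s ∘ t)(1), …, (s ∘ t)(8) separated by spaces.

(s ∘ t)(x) = s(t(x)). Computing each image: s(t(1)) = s(7) = 7, s(t(2)) = s(6) = 5, s(t(3)) = s(3) = 2, s(t(4)) = s(1) = 6, s(t(5)) = s(8) = 1, s(t(6)) = s(4) = 3, s(t(7)) = s(2) = 4, s(t(8)) = s(5) = 8.
Hence s ∘ t = [7 5 2 6 1 3 4 8].

7 5 2 6 1 3 4 8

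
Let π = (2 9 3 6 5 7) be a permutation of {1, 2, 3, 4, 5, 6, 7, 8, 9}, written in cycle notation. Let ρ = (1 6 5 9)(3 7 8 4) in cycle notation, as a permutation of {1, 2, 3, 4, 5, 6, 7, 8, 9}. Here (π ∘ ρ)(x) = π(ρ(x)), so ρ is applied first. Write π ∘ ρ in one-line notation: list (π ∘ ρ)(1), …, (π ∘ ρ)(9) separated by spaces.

Chase each element through ρ then π: 1 → 6 → 5; 2 → 2 → 9; 3 → 7 → 2; 4 → 3 → 6; 5 → 9 → 3; 6 → 5 → 7; 7 → 8 → 8; 8 → 4 → 4; 9 → 1 → 1.
Collecting the images, π ∘ ρ = [5 9 2 6 3 7 8 4 1].

5 9 2 6 3 7 8 4 1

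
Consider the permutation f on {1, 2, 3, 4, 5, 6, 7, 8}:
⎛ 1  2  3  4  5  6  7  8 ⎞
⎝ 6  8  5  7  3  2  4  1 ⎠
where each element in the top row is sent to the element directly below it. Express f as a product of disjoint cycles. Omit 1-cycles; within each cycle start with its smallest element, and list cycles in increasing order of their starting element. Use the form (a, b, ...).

(1, 6, 2, 8)(3, 5)(4, 7)

From 1: 1 → 6 → 2 → 8 → 1, closing the cycle (1, 6, 2, 8).
Repeating from the next unused element and collecting all non-trivial cycles gives (1, 6, 2, 8)(3, 5)(4, 7).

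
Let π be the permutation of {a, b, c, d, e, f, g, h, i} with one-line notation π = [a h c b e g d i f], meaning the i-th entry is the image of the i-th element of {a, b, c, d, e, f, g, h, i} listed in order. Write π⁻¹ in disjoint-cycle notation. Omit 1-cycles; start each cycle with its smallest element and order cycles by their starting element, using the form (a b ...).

(b d g f i h)

First write π in disjoint cycles: (b h i f g d).
The inverse reverses every cycle; in canonical form, π⁻¹ = (b d g f i h).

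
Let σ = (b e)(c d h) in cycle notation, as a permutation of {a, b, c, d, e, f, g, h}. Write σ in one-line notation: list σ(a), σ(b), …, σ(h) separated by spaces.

a e d h b f g c

Each element maps to the next entry in its cycle (wrapping to the front): a↦a, b↦e, c↦d, d↦h, e↦b, f↦f, g↦g, h↦c.
Listing these in domain order gives a e d h b f g c.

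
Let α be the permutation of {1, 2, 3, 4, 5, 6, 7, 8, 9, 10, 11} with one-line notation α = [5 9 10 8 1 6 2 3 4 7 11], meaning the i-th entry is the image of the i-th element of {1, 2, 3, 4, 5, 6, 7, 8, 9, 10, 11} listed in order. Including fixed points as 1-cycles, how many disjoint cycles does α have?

The cycle decomposition is (1, 5)(2, 9, 4, 8, 3, 10, 7)(6)(11), which has 4 cycles (counting 1-cycles).

4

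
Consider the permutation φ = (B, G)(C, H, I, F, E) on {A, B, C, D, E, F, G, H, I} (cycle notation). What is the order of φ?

The cycle type of φ is (5, 2, 1, 1).
The order is lcm(5, 2) = 10.

10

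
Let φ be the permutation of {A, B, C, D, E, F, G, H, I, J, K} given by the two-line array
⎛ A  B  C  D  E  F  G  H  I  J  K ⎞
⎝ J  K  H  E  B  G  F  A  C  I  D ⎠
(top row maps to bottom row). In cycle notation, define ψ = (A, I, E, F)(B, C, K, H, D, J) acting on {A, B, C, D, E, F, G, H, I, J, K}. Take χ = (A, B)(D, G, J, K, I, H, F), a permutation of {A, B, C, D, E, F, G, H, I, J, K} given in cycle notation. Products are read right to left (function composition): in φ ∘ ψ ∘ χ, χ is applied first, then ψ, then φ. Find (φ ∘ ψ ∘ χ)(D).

F

Apply the permutations in order: χ(D) = G, then ψ(G) = G, then φ(G) = F. So (φ ∘ ψ ∘ χ)(D) = F.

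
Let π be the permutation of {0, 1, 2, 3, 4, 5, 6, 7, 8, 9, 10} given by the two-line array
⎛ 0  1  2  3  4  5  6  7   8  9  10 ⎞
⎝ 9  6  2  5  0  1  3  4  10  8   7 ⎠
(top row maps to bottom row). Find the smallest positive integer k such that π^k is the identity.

12

Decomposing into disjoint cycles gives cycle lengths 6, 4, 1.
Since disjoint cycles commute, ord(π) = lcm(6, 4) = 12.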